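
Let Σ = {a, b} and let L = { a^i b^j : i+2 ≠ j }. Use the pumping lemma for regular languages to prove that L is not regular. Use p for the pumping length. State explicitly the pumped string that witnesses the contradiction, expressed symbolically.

Suppose for contradiction that L is regular, and let p be the pumping length.
Choose w = a^p b^{p+p!+2}. Since p ≠ (p+p!+2)-2 = p+p!, w ∈ L; and |w| ≥ p.
By the pumping lemma, w = xyz with |xy| ≤ p and |y| ≥ 1.
Because |xy| ≤ p and w begins with p copies of a, we have y = a^k with 1 ≤ k ≤ p.
Since 1 ≤ k ≤ p, k divides p!; set t = 1 + p!/k. Then xy^t z has p + (p!/k)·k = p + p! copies of a. Now the a-count is p+p! and (b-count)-2 = (p+p!+2)-2 = p+p!, so i+2 ≠ j fails. So xy^t z = a^{p+p!} b^{p+p!+2} ∉ L.
This is a contradiction; hence L is not regular.

a^{p+p!} b^{p+p!+2}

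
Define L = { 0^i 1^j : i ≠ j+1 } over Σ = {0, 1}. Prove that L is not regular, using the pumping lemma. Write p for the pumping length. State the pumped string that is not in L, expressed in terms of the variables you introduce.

Toward a contradiction, assume L is regular with pumping length p.
Choose w = 0^p 1^{p+p!-1}. Since p ≠ (p+p!-1)+1 = p+p!, w ∈ L; and |w| ≥ p.
The pumping lemma gives a decomposition w = xyz where |xy| ≤ p and y is nonempty.
The first p characters of w are 0's, so xy (and hence y) consists only of 0's. Write y = 0^k, 1 ≤ k ≤ p.
Since 1 ≤ k ≤ p, k divides p!; set t = 1 + p!/k. Then xy^t z has p + (p!/k)·k = p + p! copies of 0. Now the 0-count is p+p! and (1-count)+1 = (p+p!-1)+1 = p+p!, so i ≠ j+1 fails. So xy^t z = 0^{p+p!} 1^{p+p!-1} ∉ L.
This contradicts the pumping lemma, so L is not regular.

0^{p+p!} 1^{p+p!-1}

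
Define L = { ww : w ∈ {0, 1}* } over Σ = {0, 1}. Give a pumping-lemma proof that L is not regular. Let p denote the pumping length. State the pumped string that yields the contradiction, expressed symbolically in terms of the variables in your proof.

0^{p+k} 1^p 0^p 1^p

Assume L is regular. Let p be the pumping length given by the pumping lemma.
Take w = 0^p 1^p 0^p 1^p = uu where u = 0^p1^p; then w ∈ L and |w| = 4p ≥ p.
Write w = xyz as guaranteed by the lemma, with |xy| ≤ p and y is nonempty.
Because |xy| ≤ p and w begins with p copies of 0, we have y = 0^k with 1 ≤ k ≤ p.
Pump with i = 2: xy^2z = 0^{p+k} 1^p 0^p 1^p, of length 4p+k. Suppose this equals vv. The string starts with 0 and ends with 1, so v does too; thus the boundary between the two copies of v is a 1→0 transition. There is exactly one such transition, at position 2p+k, so |v| = 2p+k and |vv| = 4p+2k ≠ 4p+k since k ≥ 1. So xy^2z ∉ L.
This contradicts the pumping lemma, so L is not regular.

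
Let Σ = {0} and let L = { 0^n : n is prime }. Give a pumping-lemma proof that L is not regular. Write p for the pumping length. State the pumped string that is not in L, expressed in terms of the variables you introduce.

0^{q(1+k)}

Toward a contradiction, assume L is regular with pumping length p.
Let q be a prime with q ≥ p+2 (infinitely many primes exist), and take w = 0^q ∈ L with |w| = q ≥ p.
The pumping lemma gives a decomposition w = xyz where |xy| ≤ p and |y| ≥ 1.
Then y = 0^k for some k with 1 ≤ k ≤ p.
Since 1 ≤ k ≤ p, |xz| = q-k. Pump with i = q+1: |xy^{q+1}z| = (q-k)+(q+1)k = q+qk = q(1+k), which is composite (both factors ≥ 2). So xy^{q+1}z = 0^{q(1+k)} ∉ L.
This contradicts the pumping lemma, so L is not regular.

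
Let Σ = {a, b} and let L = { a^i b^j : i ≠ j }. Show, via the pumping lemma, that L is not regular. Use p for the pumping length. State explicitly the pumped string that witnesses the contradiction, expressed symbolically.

a^{p+p!} b^{p+p!}

Assume L is regular. Let p be the pumping length given by the pumping lemma.
Choose w = a^p b^{p+p!}. Since p ≠ p+p!, w ∈ L; and |w| ≥ p.
By the pumping lemma, w = xyz with |xy| ≤ p and |y| ≥ 1.
Because |xy| ≤ p and w begins with p copies of a, we have y = a^k with 1 ≤ k ≤ p.
Since 1 ≤ k ≤ p, k divides p!; set t = 1 + p!/k. Then xy^t z has p + (p!/k)·k = p + p! copies of a. Now the a-count equals the b-count, so i ≠ j fails. So xy^t z = a^{p+p!} b^{p+p!} ∉ L.
This is a contradiction; hence L is not regular.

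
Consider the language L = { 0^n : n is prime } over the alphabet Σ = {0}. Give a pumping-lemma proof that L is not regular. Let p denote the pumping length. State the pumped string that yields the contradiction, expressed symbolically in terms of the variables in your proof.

Assume L is regular. Let p be the pumping length given by the pumping lemma.
Let q be a prime with q ≥ p+2 (infinitely many primes exist), and take w = 0^q ∈ L with |w| = q ≥ p.
By the pumping lemma, w = xyz with |xy| ≤ p and |y| > 0.
Then y = 0^k for some k with 1 ≤ k ≤ p.
Since 1 ≤ k ≤ p, |xz| = q-k. Pump with i = q+1: |xy^{q+1}z| = (q-k)+(q+1)k = q+qk = q(1+k), which is composite (both factors ≥ 2). So xy^{q+1}z = 0^{q(1+k)} ∉ L.
Contradiction. Therefore L is not regular.

0^{q(1+k)}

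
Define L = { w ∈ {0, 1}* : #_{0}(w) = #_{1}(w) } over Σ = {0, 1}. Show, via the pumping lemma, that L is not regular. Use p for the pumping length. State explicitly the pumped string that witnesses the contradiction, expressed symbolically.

0^{p+k} 1^p

Assume L is regular; let p be its pumping constant.
Choose w = 0^p 1^p ∈ L with |w| = 2p ≥ p.
The pumping lemma gives a decomposition w = xyz where |xy| ≤ p and |y| ≥ 1.
Since the first p symbols of w are all 0's and |xy| ≤ p, y lies entirely in the leading 0-block: y = 0^k for some k with 1 ≤ k ≤ p.
Pump with i = 2: xy^2z = 0^{p+k} 1^p has p+k occurrences of 0 but only p of 1. Since k ≥ 1 the counts differ, so xy^2z ∉ L.
This is a contradiction; hence L is not regular.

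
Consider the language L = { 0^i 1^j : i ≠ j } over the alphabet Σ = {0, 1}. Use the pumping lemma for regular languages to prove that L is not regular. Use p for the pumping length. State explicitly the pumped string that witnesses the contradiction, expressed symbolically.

0^{p+p!} 1^{p+p!}

Toward a contradiction, assume L is regular with pumping length p.
Choose w = 0^p 1^{p+p!}. Since p ≠ p+p!, w ∈ L; and |w| ≥ p.
Write w = xyz as guaranteed by the lemma, with |xy| ≤ p and y is nonempty.
Because |xy| ≤ p and w begins with p copies of 0, we have y = 0^k with 1 ≤ k ≤ p.
Since 1 ≤ k ≤ p, k divides p!; set t = 1 + p!/k. Then xy^t z has p + (p!/k)·k = p + p! copies of 0. Now the 0-count equals the 1-count, so i ≠ j fails. So xy^t z = 0^{p+p!} 1^{p+p!} ∉ L.
This is a contradiction; hence L is not regular.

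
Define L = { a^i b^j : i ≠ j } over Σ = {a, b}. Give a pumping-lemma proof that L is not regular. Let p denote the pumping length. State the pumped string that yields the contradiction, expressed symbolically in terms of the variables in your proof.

Assume L is regular. Let p be the pumping length given by the pumping lemma.
Choose w = a^p b^{p+p!}. Since p ≠ p+p!, w ∈ L; and |w| ≥ p.
The pumping lemma gives a decomposition w = xyz where |xy| ≤ p and y is nonempty.
The first p characters of w are a's, so xy (and hence y) consists only of a's. Write y = a^k, 1 ≤ k ≤ p.
Since 1 ≤ k ≤ p, k divides p!; set t = 1 + p!/k. Then xy^t z has p + (p!/k)·k = p + p! copies of a. Now the a-count equals the b-count, so i ≠ j fails. So xy^t z = a^{p+p!} b^{p+p!} ∉ L.
This is a contradiction; hence L is not regular.

a^{p+p!} b^{p+p!}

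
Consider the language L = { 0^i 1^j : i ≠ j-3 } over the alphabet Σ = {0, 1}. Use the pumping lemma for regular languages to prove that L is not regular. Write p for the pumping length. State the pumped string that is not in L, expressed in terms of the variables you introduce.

Toward a contradiction, assume L is regular with pumping length p.
Choose w = 0^p 1^{p+p!+3}. Since p ≠ (p+p!+3)-3 = p+p!, w ∈ L; and |w| ≥ p.
By the pumping lemma, w = xyz with |xy| ≤ p and |y| ≥ 1.
Because |xy| ≤ p and w begins with p copies of 0, we have y = 0^k with 1 ≤ k ≤ p.
Since 1 ≤ k ≤ p, k divides p!; set t = 1 + p!/k. Then xy^t z has p + (p!/k)·k = p + p! copies of 0. Now the 0-count is p+p! and (1-count)-3 = (p+p!+3)-3 = p+p!, so i ≠ j-3 fails. So xy^t z = 0^{p+p!} 1^{p+p!+3} ∉ L.
This contradicts the pumping lemma, so L is not regular.

0^{p+p!} 1^{p+p!+3}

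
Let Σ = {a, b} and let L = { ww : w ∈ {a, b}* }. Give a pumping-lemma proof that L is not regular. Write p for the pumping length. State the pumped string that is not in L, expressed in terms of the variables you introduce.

a^{p+k} b^p a^p b^p

Toward a contradiction, assume L is regular with pumping length p.
Take w = a^p b^p a^p b^p = uu where u = a^pb^p; then w ∈ L and |w| = 4p ≥ p.
Write w = xyz as guaranteed by the lemma, with |xy| ≤ p and y is nonempty.
Because |xy| ≤ p and w begins with p copies of a, we have y = a^k with 1 ≤ k ≤ p.
Pump with i = 2: xy^2z = a^{p+k} b^p a^p b^p, of length 4p+k. Suppose this equals vv. The string starts with a and ends with b, so v does too; thus the boundary between the two copies of v is a b→a transition. There is exactly one such transition, at position 2p+k, so |v| = 2p+k and |vv| = 4p+2k ≠ 4p+k since k ≥ 1. So xy^2z ∉ L.
This is a contradiction; hence L is not regular.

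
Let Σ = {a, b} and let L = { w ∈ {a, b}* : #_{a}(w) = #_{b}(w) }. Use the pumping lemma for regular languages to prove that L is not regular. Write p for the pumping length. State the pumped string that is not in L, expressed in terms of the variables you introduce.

a^{p+k} b^p

Assume L is regular; let p be its pumping constant.
Choose w = a^p b^p ∈ L with |w| = 2p ≥ p.
By the pumping lemma, w = xyz with |xy| ≤ p and y is nonempty.
Since the first p symbols of w are all a's and |xy| ≤ p, y lies entirely in the leading a-block: y = a^k for some k with 1 ≤ k ≤ p.
Pump with i = 2: xy^2z = a^{p+k} b^p has p+k occurrences of a but only p of b. Since k ≥ 1 the counts differ, so xy^2z ∉ L.
Contradiction. Therefore L is not regular.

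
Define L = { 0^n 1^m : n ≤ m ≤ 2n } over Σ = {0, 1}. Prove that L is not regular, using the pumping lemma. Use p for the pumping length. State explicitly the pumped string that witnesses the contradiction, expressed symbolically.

Assume L is regular; let p be its pumping constant.
Take w = 0^p 1^p ∈ L (since p ≤ p ≤ 2p), with |w| = 2p ≥ p.
Write w = xyz as guaranteed by the lemma, with |xy| ≤ p and y is nonempty.
The first p characters of w are 0's, so xy (and hence y) consists only of 0's. Write y = 0^k, 1 ≤ k ≤ p.
Pump with i = 2: xy^2z = 0^{p+k} 1^p. Now n = p+k > p = m, so the condition n ≤ m fails. Thus xy^2z ∉ L.
This contradicts the pumping lemma, so L is not regular.

0^{p+k} 1^p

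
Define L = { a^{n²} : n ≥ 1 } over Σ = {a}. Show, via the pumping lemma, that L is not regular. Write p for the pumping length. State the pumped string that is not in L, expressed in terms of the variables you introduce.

Suppose for contradiction that L is regular, and let p be the pumping length.
Take w = a^{p²} ∈ L with |w| = p² ≥ p.
The pumping lemma gives a decomposition w = xyz where |xy| ≤ p and |y| ≥ 1.
Then y = a^k for some k with 1 ≤ k ≤ p.
Pump with i = 2: xy^2z = a^{p²+k}. Since 1 ≤ k ≤ p, p² < p²+k ≤ p²+p < (p+1)², so p²+k lies strictly between consecutive squares and is not a perfect square. So xy^2z ∉ L.
This is a contradiction; hence L is not regular.

a^{p²+k}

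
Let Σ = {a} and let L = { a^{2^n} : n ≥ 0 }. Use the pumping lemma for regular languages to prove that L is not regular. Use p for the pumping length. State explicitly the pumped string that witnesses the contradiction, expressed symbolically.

a^{2^p+k}

Suppose for contradiction that L is regular, and let p be the pumping length.
Take w = a^{2^p} ∈ L with |w| = 2^p ≥ p.
By the pumping lemma, w = xyz with |xy| ≤ p and |y| ≥ 1.
Then y = a^k for some k with 1 ≤ k ≤ p.
Pump with i = 2: xy^2z = a^{2^p+k}. Since 1 ≤ k ≤ p < 2^p, we have 2^p < 2^p+k < 2^{p+1}, so 2^p+k is not a power of 2. So xy^2z ∉ L.
This contradicts the pumping lemma, so L is not regular.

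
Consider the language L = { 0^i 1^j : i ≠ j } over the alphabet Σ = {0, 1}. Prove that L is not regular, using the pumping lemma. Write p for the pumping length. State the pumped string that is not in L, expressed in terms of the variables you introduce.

0^{p+p!} 1^{p+p!}

Assume L is regular. Let p be the pumping length given by the pumping lemma.
Choose w = 0^p 1^{p+p!}. Since p ≠ p+p!, w ∈ L; and |w| ≥ p.
Write w = xyz as guaranteed by the lemma, with |xy| ≤ p and |y| ≥ 1.
Since the first p symbols of w are all 0's and |xy| ≤ p, y lies entirely in the leading 0-block: y = 0^k for some k with 1 ≤ k ≤ p.
Since 1 ≤ k ≤ p, k divides p!; set t = 1 + p!/k. Then xy^t z has p + (p!/k)·k = p + p! copies of 0. Now the 0-count equals the 1-count, so i ≠ j fails. So xy^t z = 0^{p+p!} 1^{p+p!} ∉ L.
This is a contradiction; hence L is not regular.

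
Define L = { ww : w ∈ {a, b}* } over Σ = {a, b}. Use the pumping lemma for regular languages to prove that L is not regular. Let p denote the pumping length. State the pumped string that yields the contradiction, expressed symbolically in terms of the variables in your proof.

a^{p+k} b^p a^p b^p

Toward a contradiction, assume L is regular with pumping length p.
Take w = a^p b^p a^p b^p = uu where u = a^pb^p; then w ∈ L and |w| = 4p ≥ p.
By the pumping lemma, w = xyz with |xy| ≤ p and |y| ≥ 1.
Since the first p symbols of w are all a's and |xy| ≤ p, y lies entirely in the leading a-block: y = a^k for some k with 1 ≤ k ≤ p.
Pump with i = 2: xy^2z = a^{p+k} b^p a^p b^p, of length 4p+k. Suppose this equals vv. The string starts with a and ends with b, so v does too; thus the boundary between the two copies of v is a b→a transition. There is exactly one such transition, at position 2p+k, so |v| = 2p+k and |vv| = 4p+2k ≠ 4p+k since k ≥ 1. So xy^2z ∉ L.
This contradicts the pumping lemma, so L is not regular.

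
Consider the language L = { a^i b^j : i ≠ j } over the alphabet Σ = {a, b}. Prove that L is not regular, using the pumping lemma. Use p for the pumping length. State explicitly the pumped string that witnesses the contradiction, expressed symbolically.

Toward a contradiction, assume L is regular with pumping length p.
Choose w = a^p b^{p+p!}. Since p ≠ p+p!, w ∈ L; and |w| ≥ p.
By the pumping lemma, w = xyz with |xy| ≤ p and |y| > 0.
Because |xy| ≤ p and w begins with p copies of a, we have y = a^k with 1 ≤ k ≤ p.
Since 1 ≤ k ≤ p, k divides p!; set t = 1 + p!/k. Then xy^t z has p + (p!/k)·k = p + p! copies of a. Now the a-count equals the b-count, so i ≠ j fails. So xy^t z = a^{p+p!} b^{p+p!} ∉ L.
This contradicts the pumping lemma, so L is not regular.

a^{p+p!} b^{p+p!}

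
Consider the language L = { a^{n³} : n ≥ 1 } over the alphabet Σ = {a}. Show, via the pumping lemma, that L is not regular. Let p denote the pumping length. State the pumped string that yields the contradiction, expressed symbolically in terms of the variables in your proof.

a^{p³+k}

Assume L is regular. Let p be the pumping length given by the pumping lemma.
Take w = a^{p³} ∈ L with |w| = p³ ≥ p.
The pumping lemma gives a decomposition w = xyz where |xy| ≤ p and |y| > 0.
Then y = a^k for some k with 1 ≤ k ≤ p.
Pump with i = 2: xy^2z = a^{p³+k}. Since 1 ≤ k ≤ p, p³ < p³+k ≤ p³+p < p³+3p²+3p+1 = (p+1)³, so p³+k is not a perfect cube. So xy^2z ∉ L.
This contradicts the pumping lemma, so L is not regular.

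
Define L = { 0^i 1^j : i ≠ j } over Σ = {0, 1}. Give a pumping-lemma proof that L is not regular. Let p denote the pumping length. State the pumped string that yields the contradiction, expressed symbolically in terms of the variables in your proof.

Assume L is regular. Let p be the pumping length given by the pumping lemma.
Choose w = 0^p 1^{p+p!}. Since p ≠ p+p!, w ∈ L; and |w| ≥ p.
Write w = xyz as guaranteed by the lemma, with |xy| ≤ p and |y| > 0.
The first p characters of w are 0's, so xy (and hence y) consists only of 0's. Write y = 0^k, 1 ≤ k ≤ p.
Since 1 ≤ k ≤ p, k divides p!; set t = 1 + p!/k. Then xy^t z has p + (p!/k)·k = p + p! copies of 0. Now the 0-count equals the 1-count, so i ≠ j fails. So xy^t z = 0^{p+p!} 1^{p+p!} ∉ L.
Contradiction. Therefore L is not regular.

0^{p+p!} 1^{p+p!}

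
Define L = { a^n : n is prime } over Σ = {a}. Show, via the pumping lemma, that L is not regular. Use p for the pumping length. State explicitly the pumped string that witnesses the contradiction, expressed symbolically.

Assume L is regular. Let p be the pumping length given by the pumping lemma.
Let q be a prime with q ≥ p+2 (infinitely many primes exist), and take w = a^q ∈ L with |w| = q ≥ p.
Write w = xyz as guaranteed by the lemma, with |xy| ≤ p and |y| > 0.
Then y = a^k for some k with 1 ≤ k ≤ p.
Since 1 ≤ k ≤ p, |xz| = q-k. Pump with i = q+1: |xy^{q+1}z| = (q-k)+(q+1)k = q+qk = q(1+k), which is composite (both factors ≥ 2). So xy^{q+1}z = a^{q(1+k)} ∉ L.
Contradiction. Therefore L is not regular.

a^{q(1+k)}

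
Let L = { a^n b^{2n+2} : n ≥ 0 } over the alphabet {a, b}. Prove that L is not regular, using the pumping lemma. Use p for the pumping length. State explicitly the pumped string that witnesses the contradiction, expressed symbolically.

Assume L is regular. Let p be the pumping length given by the pumping lemma.
Choose w = a^p b^{2p+2}, which is in L with |w| = 3p+2 ≥ p.
Write w = xyz as guaranteed by the lemma, with |xy| ≤ p and |y| > 0.
Since the first p symbols of w are all a's and |xy| ≤ p, y lies entirely in the leading a-block: y = a^k for some k with 1 ≤ k ≤ p.
Pump with i = 2: xy^2z = a^{p+k} b^{2p+2}. For this to lie in L we would need 2p+2 = 2(p+k)+2, which forces k = 0. But k ≥ 1, so xy^2z ∉ L.
This is a contradiction; hence L is not regular.

a^{p+k} b^{2p+2}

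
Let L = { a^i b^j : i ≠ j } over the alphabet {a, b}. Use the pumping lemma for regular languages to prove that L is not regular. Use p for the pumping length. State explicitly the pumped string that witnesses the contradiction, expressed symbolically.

Suppose for contradiction that L is regular, and let p be the pumping length.
Choose w = a^p b^{p+p!}. Since p ≠ p+p!, w ∈ L; and |w| ≥ p.
Write w = xyz as guaranteed by the lemma, with |xy| ≤ p and y is nonempty.
The first p characters of w are a's, so xy (and hence y) consists only of a's. Write y = a^k, 1 ≤ k ≤ p.
Since 1 ≤ k ≤ p, k divides p!; set t = 1 + p!/k. Then xy^t z has p + (p!/k)·k = p + p! copies of a. Now the a-count equals the b-count, so i ≠ j fails. So xy^t z = a^{p+p!} b^{p+p!} ∉ L.
This contradicts the pumping lemma, so L is not regular.

a^{p+p!} b^{p+p!}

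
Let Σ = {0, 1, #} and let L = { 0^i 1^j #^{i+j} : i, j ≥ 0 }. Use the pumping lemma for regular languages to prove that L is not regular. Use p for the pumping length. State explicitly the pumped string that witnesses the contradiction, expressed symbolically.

0^{p+k} 1^p #^{2p}

Toward a contradiction, assume L is regular with pumping length p.
Take w = 0^p 1^p #^{2p} ∈ L (with i=j=p, i+j=2p), |w| = 4p ≥ p.
The pumping lemma gives a decomposition w = xyz where |xy| ≤ p and y is nonempty.
Since the first p symbols of w are all 0's and |xy| ≤ p, y lies entirely in the leading 0-block: y = 0^k for some k with 1 ≤ k ≤ p.
Consider xy^2z = 0^{p+k} 1^p #^{2p}. Now the 0- and 1-counts sum to 2p+k, but the #-count is 2p ≠ 2p+k. So xy^2z ∉ L.
Contradiction. Therefore L is not regular.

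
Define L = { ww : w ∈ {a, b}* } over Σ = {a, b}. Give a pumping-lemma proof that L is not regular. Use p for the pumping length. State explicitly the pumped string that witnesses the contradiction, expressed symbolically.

a^{p+k} b^p a^p b^p

Toward a contradiction, assume L is regular with pumping length p.
Take w = a^p b^p a^p b^p = uu where u = a^pb^p; then w ∈ L and |w| = 4p ≥ p.
By the pumping lemma, w = xyz with |xy| ≤ p and |y| ≥ 1.
Because |xy| ≤ p and w begins with p copies of a, we have y = a^k with 1 ≤ k ≤ p.
Pump with i = 2: xy^2z = a^{p+k} b^p a^p b^p, of length 4p+k. Suppose this equals vv. The string starts with a and ends with b, so v does too; thus the boundary between the two copies of v is a b→a transition. There is exactly one such transition, at position 2p+k, so |v| = 2p+k and |vv| = 4p+2k ≠ 4p+k since k ≥ 1. So xy^2z ∉ L.
This contradicts the pumping lemma, so L is not regular.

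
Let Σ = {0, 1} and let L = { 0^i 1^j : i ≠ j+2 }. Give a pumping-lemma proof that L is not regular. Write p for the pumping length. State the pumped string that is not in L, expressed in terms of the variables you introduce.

0^{p+p!} 1^{p+p!-2}

Assume L is regular; let p be its pumping constant.
Choose w = 0^p 1^{p+p!-2}. Since p ≠ (p+p!-2)+2 = p+p!, w ∈ L; and |w| ≥ p.
Write w = xyz as guaranteed by the lemma, with |xy| ≤ p and |y| > 0.
Because |xy| ≤ p and w begins with p copies of 0, we have y = 0^k with 1 ≤ k ≤ p.
Since 1 ≤ k ≤ p, k divides p!; set t = 1 + p!/k. Then xy^t z has p + (p!/k)·k = p + p! copies of 0. Now the 0-count is p+p! and (1-count)+2 = (p+p!-2)+2 = p+p!, so i ≠ j+2 fails. So xy^t z = 0^{p+p!} 1^{p+p!-2} ∉ L.
Contradiction. Therefore L is not regular.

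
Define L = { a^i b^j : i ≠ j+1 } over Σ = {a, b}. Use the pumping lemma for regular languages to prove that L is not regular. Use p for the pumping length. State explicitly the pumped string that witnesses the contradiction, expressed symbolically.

a^{p+p!} b^{p+p!-1}

Assume L is regular. Let p be the pumping length given by the pumping lemma.
Choose w = a^p b^{p+p!-1}. Since p ≠ (p+p!-1)+1 = p+p!, w ∈ L; and |w| ≥ p.
By the pumping lemma, w = xyz with |xy| ≤ p and y is nonempty.
Because |xy| ≤ p and w begins with p copies of a, we have y = a^k with 1 ≤ k ≤ p.
Since 1 ≤ k ≤ p, k divides p!; set t = 1 + p!/k. Then xy^t z has p + (p!/k)·k = p + p! copies of a. Now the a-count is p+p! and (b-count)+1 = (p+p!-1)+1 = p+p!, so i ≠ j+1 fails. So xy^t z = a^{p+p!} b^{p+p!-1} ∉ L.
This contradicts the pumping lemma, so L is not regular.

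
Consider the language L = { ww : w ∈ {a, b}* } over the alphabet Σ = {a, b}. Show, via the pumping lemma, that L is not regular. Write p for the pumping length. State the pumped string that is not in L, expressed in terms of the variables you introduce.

Assume L is regular. Let p be the pumping length given by the pumping lemma.
Take w = a^p b^p a^p b^p = uu where u = a^pb^p; then w ∈ L and |w| = 4p ≥ p.
Write w = xyz as guaranteed by the lemma, with |xy| ≤ p and |y| ≥ 1.
Because |xy| ≤ p and w begins with p copies of a, we have y = a^k with 1 ≤ k ≤ p.
Pump with i = 2: xy^2z = a^{p+k} b^p a^p b^p, of length 4p+k. Suppose this equals vv. The string starts with a and ends with b, so v does too; thus the boundary between the two copies of v is a b→a transition. There is exactly one such transition, at position 2p+k, so |v| = 2p+k and |vv| = 4p+2k ≠ 4p+k since k ≥ 1. So xy^2z ∉ L.
This is a contradiction; hence L is not regular.

a^{p+k} b^p a^p b^p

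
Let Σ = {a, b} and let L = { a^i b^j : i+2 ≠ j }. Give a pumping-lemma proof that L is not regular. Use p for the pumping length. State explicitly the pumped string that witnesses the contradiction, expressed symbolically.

a^{p+p!} b^{p+p!+2}

Toward a contradiction, assume L is regular with pumping length p.
Choose w = a^p b^{p+p!+2}. Since p ≠ (p+p!+2)-2 = p+p!, w ∈ L; and |w| ≥ p.
By the pumping lemma, w = xyz with |xy| ≤ p and y is nonempty.
Since the first p symbols of w are all a's and |xy| ≤ p, y lies entirely in the leading a-block: y = a^k for some k with 1 ≤ k ≤ p.
Since 1 ≤ k ≤ p, k divides p!; set t = 1 + p!/k. Then xy^t z has p + (p!/k)·k = p + p! copies of a. Now the a-count is p+p! and (b-count)-2 = (p+p!+2)-2 = p+p!, so i+2 ≠ j fails. So xy^t z = a^{p+p!} b^{p+p!+2} ∉ L.
This contradicts the pumping lemma, so L is not regular.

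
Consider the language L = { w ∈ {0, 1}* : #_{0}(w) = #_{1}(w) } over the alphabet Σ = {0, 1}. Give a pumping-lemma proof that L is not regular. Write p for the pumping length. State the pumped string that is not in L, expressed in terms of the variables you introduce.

Suppose for contradiction that L is regular, and let p be the pumping length.
Choose w = 0^p 1^p ∈ L with |w| = 2p ≥ p.
By the pumping lemma, w = xyz with |xy| ≤ p and y is nonempty.
The first p characters of w are 0's, so xy (and hence y) consists only of 0's. Write y = 0^k, 1 ≤ k ≤ p.
Pump with i = 2: xy^2z = 0^{p+k} 1^p has p+k occurrences of 0 but only p of 1. Since k ≥ 1 the counts differ, so xy^2z ∉ L.
Contradiction. Therefore L is not regular.

0^{p+k} 1^p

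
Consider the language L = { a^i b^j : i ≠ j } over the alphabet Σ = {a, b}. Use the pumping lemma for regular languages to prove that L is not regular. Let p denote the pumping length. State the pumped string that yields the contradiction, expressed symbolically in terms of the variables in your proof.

Suppose for contradiction that L is regular, and let p be the pumping length.
Choose w = a^p b^{p+p!}. Since p ≠ p+p!, w ∈ L; and |w| ≥ p.
By the pumping lemma, w = xyz with |xy| ≤ p and y is nonempty.
Since the first p symbols of w are all a's and |xy| ≤ p, y lies entirely in the leading a-block: y = a^k for some k with 1 ≤ k ≤ p.
Since 1 ≤ k ≤ p, k divides p!; set t = 1 + p!/k. Then xy^t z has p + (p!/k)·k = p + p! copies of a. Now the a-count equals the b-count, so i ≠ j fails. So xy^t z = a^{p+p!} b^{p+p!} ∉ L.
Contradiction. Therefore L is not regular.

a^{p+p!} b^{p+p!}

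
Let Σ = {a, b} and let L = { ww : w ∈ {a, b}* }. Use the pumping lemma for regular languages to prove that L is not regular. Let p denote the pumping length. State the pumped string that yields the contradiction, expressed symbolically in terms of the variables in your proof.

a^{p+k} b^p a^p b^p

Assume L is regular. Let p be the pumping length given by the pumping lemma.
Take w = a^p b^p a^p b^p = uu where u = a^pb^p; then w ∈ L and |w| = 4p ≥ p.
By the pumping lemma, w = xyz with |xy| ≤ p and y is nonempty.
The first p characters of w are a's, so xy (and hence y) consists only of a's. Write y = a^k, 1 ≤ k ≤ p.
Pump with i = 2: xy^2z = a^{p+k} b^p a^p b^p, of length 4p+k. Suppose this equals vv. The string starts with a and ends with b, so v does too; thus the boundary between the two copies of v is a b→a transition. There is exactly one such transition, at position 2p+k, so |v| = 2p+k and |vv| = 4p+2k ≠ 4p+k since k ≥ 1. So xy^2z ∉ L.
This is a contradiction; hence L is not regular.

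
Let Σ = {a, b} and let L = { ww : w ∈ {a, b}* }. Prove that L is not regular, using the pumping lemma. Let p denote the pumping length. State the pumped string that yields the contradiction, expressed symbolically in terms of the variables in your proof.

a^{p+k} b^p a^p b^p

Assume L is regular. Let p be the pumping length given by the pumping lemma.
Take w = a^p b^p a^p b^p = uu where u = a^pb^p; then w ∈ L and |w| = 4p ≥ p.
By the pumping lemma, w = xyz with |xy| ≤ p and |y| ≥ 1.
Since the first p symbols of w are all a's and |xy| ≤ p, y lies entirely in the leading a-block: y = a^k for some k with 1 ≤ k ≤ p.
Pump with i = 2: xy^2z = a^{p+k} b^p a^p b^p, of length 4p+k. Suppose this equals vv. The string starts with a and ends with b, so v does too; thus the boundary between the two copies of v is a b→a transition. There is exactly one such transition, at position 2p+k, so |v| = 2p+k and |vv| = 4p+2k ≠ 4p+k since k ≥ 1. So xy^2z ∉ L.
This contradicts the pumping lemma, so L is not regular.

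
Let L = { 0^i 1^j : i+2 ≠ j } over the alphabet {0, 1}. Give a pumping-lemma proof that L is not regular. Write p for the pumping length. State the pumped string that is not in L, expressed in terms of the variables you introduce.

Toward a contradiction, assume L is regular with pumping length p.
Choose w = 0^p 1^{p+p!+2}. Since p ≠ (p+p!+2)-2 = p+p!, w ∈ L; and |w| ≥ p.
The pumping lemma gives a decomposition w = xyz where |xy| ≤ p and |y| ≥ 1.
Because |xy| ≤ p and w begins with p copies of 0, we have y = 0^k with 1 ≤ k ≤ p.
Since 1 ≤ k ≤ p, k divides p!; set t = 1 + p!/k. Then xy^t z has p + (p!/k)·k = p + p! copies of 0. Now the 0-count is p+p! and (1-count)-2 = (p+p!+2)-2 = p+p!, so i+2 ≠ j fails. So xy^t z = 0^{p+p!} 1^{p+p!+2} ∉ L.
This contradicts the pumping lemma, so L is not regular.

0^{p+p!} 1^{p+p!+2}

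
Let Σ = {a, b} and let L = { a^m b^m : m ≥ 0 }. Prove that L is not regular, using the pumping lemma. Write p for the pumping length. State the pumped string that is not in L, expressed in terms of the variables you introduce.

Assume L is regular; let p be its pumping constant.
Take w = a^p b^p. Then w ∈ L and |w| = 2p ≥ p.
By the pumping lemma, w = xyz with |xy| ≤ p and y is nonempty.
Because |xy| ≤ p and w begins with p copies of a, we have y = a^k with 1 ≤ k ≤ p.
Pump with i = 2: xy^2z = a^{p+k} b^p. For this to lie in L we would need p = p+k, which forces k = 0. But k ≥ 1, so xy^2z ∉ L.
Contradiction. Therefore L is not regular.

a^{p+k} b^p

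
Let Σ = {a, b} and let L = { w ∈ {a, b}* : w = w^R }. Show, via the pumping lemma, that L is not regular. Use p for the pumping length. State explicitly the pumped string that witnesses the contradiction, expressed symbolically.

Toward a contradiction, assume L is regular with pumping length p.
Take w = a^p b a^p, a palindrome of length 2p+1 ≥ p.
Write w = xyz as guaranteed by the lemma, with |xy| ≤ p and y is nonempty.
Because |xy| ≤ p and w begins with p copies of a, we have y = a^k with 1 ≤ k ≤ p.
Pump with i = 2: xy^2z = a^{p+k} b a^p. Its reverse is a^p b a^{p+k}, which differs from xy^2z since k ≥ 1. So xy^2z is not a palindrome and xy^2z ∉ L.
This is a contradiction; hence L is not regular.

a^{p+k} b a^p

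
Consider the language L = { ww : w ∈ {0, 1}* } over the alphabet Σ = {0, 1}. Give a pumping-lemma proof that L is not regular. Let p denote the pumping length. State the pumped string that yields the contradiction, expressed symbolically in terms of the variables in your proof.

0^{p+k} 1^p 0^p 1^p

Assume L is regular. Let p be the pumping length given by the pumping lemma.
Take w = 0^p 1^p 0^p 1^p = uu where u = 0^p1^p; then w ∈ L and |w| = 4p ≥ p.
Write w = xyz as guaranteed by the lemma, with |xy| ≤ p and y is nonempty.
Because |xy| ≤ p and w begins with p copies of 0, we have y = 0^k with 1 ≤ k ≤ p.
Pump with i = 2: xy^2z = 0^{p+k} 1^p 0^p 1^p, of length 4p+k. Suppose this equals vv. The string starts with 0 and ends with 1, so v does too; thus the boundary between the two copies of v is a 1→0 transition. There is exactly one such transition, at position 2p+k, so |v| = 2p+k and |vv| = 4p+2k ≠ 4p+k since k ≥ 1. So xy^2z ∉ L.
Contradiction. Therefore L is not regular.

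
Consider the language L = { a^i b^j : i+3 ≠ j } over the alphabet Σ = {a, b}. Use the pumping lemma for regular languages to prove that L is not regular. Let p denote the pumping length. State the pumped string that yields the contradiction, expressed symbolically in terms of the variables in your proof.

Assume L is regular. Let p be the pumping length given by the pumping lemma.
Choose w = a^p b^{p+p!+3}. Since p ≠ (p+p!+3)-3 = p+p!, w ∈ L; and |w| ≥ p.
Write w = xyz as guaranteed by the lemma, with |xy| ≤ p and y is nonempty.
Since the first p symbols of w are all a's and |xy| ≤ p, y lies entirely in the leading a-block: y = a^k for some k with 1 ≤ k ≤ p.
Since 1 ≤ k ≤ p, k divides p!; set t = 1 + p!/k. Then xy^t z has p + (p!/k)·k = p + p! copies of a. Now the a-count is p+p! and (b-count)-3 = (p+p!+3)-3 = p+p!, so i+3 ≠ j fails. So xy^t z = a^{p+p!} b^{p+p!+3} ∉ L.
This contradicts the pumping lemma, so L is not regular.

a^{p+p!} b^{p+p!+3}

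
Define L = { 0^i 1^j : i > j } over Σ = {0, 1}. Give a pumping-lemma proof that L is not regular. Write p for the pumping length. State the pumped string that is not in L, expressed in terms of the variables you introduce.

Assume L is regular; let p be its pumping constant.
Choose w = 0^{p+1} 1^p ∈ L, with |w| = 2p+1 ≥ p.
Write w = xyz as guaranteed by the lemma, with |xy| ≤ p and y is nonempty.
The first p characters of w are 0's, so xy (and hence y) consists only of 0's. Write y = 0^k, 1 ≤ k ≤ p.
Consider xy^0z = xz = 0^{p+1-k} 1^p. Since k ≥ 1, the 0-count p+1-k is at most p, so i > j fails; thus xz ∉ L.
This is a contradiction; hence L is not regular.

0^{p+1-k} 1^p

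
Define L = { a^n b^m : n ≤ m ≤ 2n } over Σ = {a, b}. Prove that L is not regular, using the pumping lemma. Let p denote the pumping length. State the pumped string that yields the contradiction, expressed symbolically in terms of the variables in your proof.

Assume L is regular; let p be its pumping constant.
Take w = a^p b^p ∈ L (since p ≤ p ≤ 2p), with |w| = 2p ≥ p.
By the pumping lemma, w = xyz with |xy| ≤ p and |y| ≥ 1.
Since the first p symbols of w are all a's and |xy| ≤ p, y lies entirely in the leading a-block: y = a^k for some k with 1 ≤ k ≤ p.
Pump with i = 2: xy^2z = a^{p+k} b^p. Now n = p+k > p = m, so the condition n ≤ m fails. Thus xy^2z ∉ L.
This is a contradiction; hence L is not regular.

a^{p+k} b^p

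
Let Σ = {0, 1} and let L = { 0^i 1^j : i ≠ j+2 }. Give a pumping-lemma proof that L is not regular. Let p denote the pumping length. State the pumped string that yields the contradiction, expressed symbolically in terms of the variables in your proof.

Suppose for contradiction that L is regular, and let p be the pumping length.
Choose w = 0^p 1^{p+p!-2}. Since p ≠ (p+p!-2)+2 = p+p!, w ∈ L; and |w| ≥ p.
The pumping lemma gives a decomposition w = xyz where |xy| ≤ p and |y| > 0.
Because |xy| ≤ p and w begins with p copies of 0, we have y = 0^k with 1 ≤ k ≤ p.
Since 1 ≤ k ≤ p, k divides p!; set t = 1 + p!/k. Then xy^t z has p + (p!/k)·k = p + p! copies of 0. Now the 0-count is p+p! and (1-count)+2 = (p+p!-2)+2 = p+p!, so i ≠ j+2 fails. So xy^t z = 0^{p+p!} 1^{p+p!-2} ∉ L.
This contradicts the pumping lemma, so L is not regular.

0^{p+p!} 1^{p+p!-2}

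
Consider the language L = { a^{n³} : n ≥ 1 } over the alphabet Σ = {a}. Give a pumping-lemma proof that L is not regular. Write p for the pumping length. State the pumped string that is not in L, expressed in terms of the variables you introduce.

a^{p³+k}

Assume L is regular; let p be its pumping constant.
Take w = a^{p³} ∈ L with |w| = p³ ≥ p.
By the pumping lemma, w = xyz with |xy| ≤ p and y is nonempty.
Then y = a^k for some k with 1 ≤ k ≤ p.
Pump with i = 2: xy^2z = a^{p³+k}. Since 1 ≤ k ≤ p, p³ < p³+k ≤ p³+p < p³+3p²+3p+1 = (p+1)³, so p³+k is not a perfect cube. So xy^2z ∉ L.
This is a contradiction; hence L is not regular.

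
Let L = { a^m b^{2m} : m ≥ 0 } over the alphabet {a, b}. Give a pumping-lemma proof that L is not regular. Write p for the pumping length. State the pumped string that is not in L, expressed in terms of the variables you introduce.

Assume L is regular. Let p be the pumping length given by the pumping lemma.
Choose w = a^p b^{2p}, which is in L with |w| = 3p ≥ p.
The pumping lemma gives a decomposition w = xyz where |xy| ≤ p and |y| > 0.
Since the first p symbols of w are all a's and |xy| ≤ p, y lies entirely in the leading a-block: y = a^k for some k with 1 ≤ k ≤ p.
Pump with i = 2: xy^2z = a^{p+k} b^{2p}. For this to lie in L we would need 2p = 2(p+k), which forces k = 0. But k ≥ 1, so xy^2z ∉ L.
This is a contradiction; hence L is not regular.

a^{p+k} b^{2p}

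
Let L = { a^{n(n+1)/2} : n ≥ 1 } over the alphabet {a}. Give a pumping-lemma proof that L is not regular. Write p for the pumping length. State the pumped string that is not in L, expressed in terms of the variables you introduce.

a^{p(p+1)/2+k}

Assume L is regular. Let p be the pumping length given by the pumping lemma.
Take w = a^{p(p+1)/2} ∈ L with |w| = p(p+1)/2 ≥ p.
By the pumping lemma, w = xyz with |xy| ≤ p and |y| ≥ 1.
Then y = a^k for some k with 1 ≤ k ≤ p.
Pump with i = 2: xy^2z = a^{p(p+1)/2+k}. Since 1 ≤ k ≤ p, p(p+1)/2 < p(p+1)/2+k ≤ p(p+1)/2+p < (p+1)(p+2)/2, so p(p+1)/2+k is strictly between consecutive triangular numbers. So xy^2z ∉ L.
Contradiction. Therefore L is not regular.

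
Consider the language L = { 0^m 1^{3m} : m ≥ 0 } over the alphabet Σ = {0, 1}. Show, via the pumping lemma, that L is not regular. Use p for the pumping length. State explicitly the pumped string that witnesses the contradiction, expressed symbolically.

Toward a contradiction, assume L is regular with pumping length p.
Choose w = 0^p 1^{3p}, which is in L with |w| = 4p ≥ p.
By the pumping lemma, w = xyz with |xy| ≤ p and |y| ≥ 1.
Because |xy| ≤ p and w begins with p copies of 0, we have y = 0^k with 1 ≤ k ≤ p.
Pump with i = 2: xy^2z = 0^{p+k} 1^{3p}. For this to lie in L we would need 3p = 3(p+k), which forces k = 0. But k ≥ 1, so xy^2z ∉ L.
This contradicts the pumping lemma, so L is not regular.

0^{p+k} 1^{3p}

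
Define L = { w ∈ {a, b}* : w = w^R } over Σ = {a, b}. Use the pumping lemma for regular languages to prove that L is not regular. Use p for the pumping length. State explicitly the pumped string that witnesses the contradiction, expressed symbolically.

Toward a contradiction, assume L is regular with pumping length p.
Take w = a^p b a^p, a palindrome of length 2p+1 ≥ p.
By the pumping lemma, w = xyz with |xy| ≤ p and |y| > 0.
The first p characters of w are a's, so xy (and hence y) consists only of a's. Write y = a^k, 1 ≤ k ≤ p.
Pump with i = 2: xy^2z = a^{p+k} b a^p. Its reverse is a^p b a^{p+k}, which differs from xy^2z since k ≥ 1. So xy^2z is not a palindrome and xy^2z ∉ L.
This contradicts the pumping lemma, so L is not regular.

a^{p+k} b a^p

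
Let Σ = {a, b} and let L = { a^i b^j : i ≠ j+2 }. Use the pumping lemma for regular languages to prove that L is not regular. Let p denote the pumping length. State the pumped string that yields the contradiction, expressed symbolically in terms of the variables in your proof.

a^{p+p!} b^{p+p!-2}

Toward a contradiction, assume L is regular with pumping length p.
Choose w = a^p b^{p+p!-2}. Since p ≠ (p+p!-2)+2 = p+p!, w ∈ L; and |w| ≥ p.
The pumping lemma gives a decomposition w = xyz where |xy| ≤ p and |y| ≥ 1.
Because |xy| ≤ p and w begins with p copies of a, we have y = a^k with 1 ≤ k ≤ p.
Since 1 ≤ k ≤ p, k divides p!; set t = 1 + p!/k. Then xy^t z has p + (p!/k)·k = p + p! copies of a. Now the a-count is p+p! and (b-count)+2 = (p+p!-2)+2 = p+p!, so i ≠ j+2 fails. So xy^t z = a^{p+p!} b^{p+p!-2} ∉ L.
This is a contradiction; hence L is not regular.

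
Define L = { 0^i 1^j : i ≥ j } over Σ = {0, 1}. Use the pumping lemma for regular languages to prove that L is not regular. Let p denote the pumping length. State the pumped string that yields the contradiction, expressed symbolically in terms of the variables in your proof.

0^{p-k} 1^p

Assume L is regular; let p be its pumping constant.
Choose w = 0^p 1^p ∈ L, with |w| = 2p ≥ p.
The pumping lemma gives a decomposition w = xyz where |xy| ≤ p and y is nonempty.
Because |xy| ≤ p and w begins with p copies of 0, we have y = 0^k with 1 ≤ k ≤ p.
Consider xy^0z = xz = 0^{p-k} 1^p. Since k ≥ 1, the 0-count p-k is less than p, so i ≥ j fails; thus xz ∉ L.
Contradiction. Therefore L is not regular.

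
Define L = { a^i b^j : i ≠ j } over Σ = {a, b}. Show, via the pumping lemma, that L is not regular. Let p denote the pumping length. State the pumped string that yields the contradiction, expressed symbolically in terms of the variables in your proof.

a^{p+p!} b^{p+p!}

Assume L is regular. Let p be the pumping length given by the pumping lemma.
Choose w = a^p b^{p+p!}. Since p ≠ p+p!, w ∈ L; and |w| ≥ p.
The pumping lemma gives a decomposition w = xyz where |xy| ≤ p and |y| > 0.
Since the first p symbols of w are all a's and |xy| ≤ p, y lies entirely in the leading a-block: y = a^k for some k with 1 ≤ k ≤ p.
Since 1 ≤ k ≤ p, k divides p!; set t = 1 + p!/k. Then xy^t z has p + (p!/k)·k = p + p! copies of a. Now the a-count equals the b-count, so i ≠ j fails. So xy^t z = a^{p+p!} b^{p+p!} ∉ L.
Contradiction. Therefore L is not regular.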